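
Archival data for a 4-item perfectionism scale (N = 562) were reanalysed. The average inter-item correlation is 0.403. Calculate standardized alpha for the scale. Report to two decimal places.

Standardized α = k·r̄ / (1 + (k−1)·r̄) = 4 × 0.403 / (1 + 3 × 0.403)
  = 1.6120 / 2.2090 = 0.73

α = 0.73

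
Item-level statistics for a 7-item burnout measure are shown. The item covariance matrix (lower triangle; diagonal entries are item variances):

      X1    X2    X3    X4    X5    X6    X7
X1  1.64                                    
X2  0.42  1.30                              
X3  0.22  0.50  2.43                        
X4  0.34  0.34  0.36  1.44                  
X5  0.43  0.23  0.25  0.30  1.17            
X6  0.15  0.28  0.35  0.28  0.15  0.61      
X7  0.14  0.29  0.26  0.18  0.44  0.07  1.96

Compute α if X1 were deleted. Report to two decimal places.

α = 0.59

Remaining items: X2, X3, X4, X5, X6, X7 (k = 6).
ΣVar(i) = 1.30 + 2.43 + 1.44 + 1.17 + 0.61 + 1.96 = 8.91
total variance = 8.91 + 2 × 4.28 = 17.47
α (item deleted) = (6/5)·(1 − 8.91/17.47) = 0.59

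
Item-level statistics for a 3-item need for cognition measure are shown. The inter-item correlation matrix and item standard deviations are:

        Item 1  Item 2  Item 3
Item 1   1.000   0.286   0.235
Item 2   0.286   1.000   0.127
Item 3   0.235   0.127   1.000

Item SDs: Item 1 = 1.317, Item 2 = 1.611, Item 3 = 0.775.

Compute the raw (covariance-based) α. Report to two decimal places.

α = 0.43

Σσ²ᵢ = 1.317² + 1.611² + 0.775² = 4.9304
Covariances σ_ij = r_ij · s_i · s_j:
  σ(Item 1,Item 2) = 0.286 × 1.317 × 1.611 = 0.6068
  σ(Item 1,Item 3) = 0.235 × 1.317 × 0.775 = 0.2399
  σ(Item 2,Item 3) = 0.127 × 1.611 × 0.775 = 0.1586
σ²_T = Σσ²ᵢ + 2·Σσ_ij = 4.9304 + 2 × 1.0053 = 6.9410
α = (3/2)·(1 − 4.9304/6.9410) = 0.43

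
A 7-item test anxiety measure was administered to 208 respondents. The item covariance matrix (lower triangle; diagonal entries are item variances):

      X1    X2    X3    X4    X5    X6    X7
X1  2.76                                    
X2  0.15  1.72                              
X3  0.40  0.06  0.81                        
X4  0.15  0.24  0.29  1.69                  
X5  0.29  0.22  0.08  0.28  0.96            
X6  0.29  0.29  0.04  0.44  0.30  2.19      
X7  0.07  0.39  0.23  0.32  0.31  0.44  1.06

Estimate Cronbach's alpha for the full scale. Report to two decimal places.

Cronbach's alpha = 0.57

ΣVar(i) = 2.76 + 1.72 + 0.81 + 1.69 + 0.96 + 2.19 + 1.06 = 11.19
Sum of the distinct covariances = 5.28
total variance = 11.19 + 2 × 5.28 = 21.75
α = (k/(k−1))·(1 − ΣVar(i)/total variance) = (7/6)·(1 − 11.19/21.75) = 0.57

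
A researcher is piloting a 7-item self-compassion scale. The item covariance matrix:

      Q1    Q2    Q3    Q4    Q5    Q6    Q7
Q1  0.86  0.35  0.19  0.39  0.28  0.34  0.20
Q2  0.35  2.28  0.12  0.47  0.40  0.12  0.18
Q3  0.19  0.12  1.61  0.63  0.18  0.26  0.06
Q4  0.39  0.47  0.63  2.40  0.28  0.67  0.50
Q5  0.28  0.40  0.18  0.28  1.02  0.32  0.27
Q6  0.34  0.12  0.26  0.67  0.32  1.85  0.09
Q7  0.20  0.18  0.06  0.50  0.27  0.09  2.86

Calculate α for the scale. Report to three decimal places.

sum of item variances = 0.86 + 2.28 + 1.61 + 2.40 + 1.02 + 1.85 + 2.86 = 12.88
Σ_{i<j} σ_ij = 6.30
total variance = 12.88 + 2 × 6.30 = 25.48
α = (k/(k−1))·(1 − sum of item variances/total variance) = (7/6)·(1 − 12.88/25.48) = 0.577

α = 0.577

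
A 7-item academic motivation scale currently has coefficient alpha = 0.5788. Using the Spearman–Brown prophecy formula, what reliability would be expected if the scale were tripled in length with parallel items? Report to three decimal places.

Length factor m = 3
α' = m·α / (1 + (m−1)·α)
   = 3 × 0.5788 / (1 + (3 − 1) × 0.5788)
   = 1.7364 / 2.1576 = 0.805

predicted reliability = 0.805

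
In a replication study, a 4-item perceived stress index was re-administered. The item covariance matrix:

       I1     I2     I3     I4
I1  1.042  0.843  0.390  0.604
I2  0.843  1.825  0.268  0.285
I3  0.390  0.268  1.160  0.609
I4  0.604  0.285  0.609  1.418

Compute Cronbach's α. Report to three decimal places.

α = 0.699

Σσ²ᵢ = 1.042 + 1.825 + 1.160 + 1.418 = 5.445
Sum of off-diagonal covariances = 2.999
σ²_T = 5.445 + 2 × 2.999 = 11.443
α = (k/(k−1))·(1 − Σσ²ᵢ/σ²_T) = (4/3)·(1 − 5.445/11.443) = 0.699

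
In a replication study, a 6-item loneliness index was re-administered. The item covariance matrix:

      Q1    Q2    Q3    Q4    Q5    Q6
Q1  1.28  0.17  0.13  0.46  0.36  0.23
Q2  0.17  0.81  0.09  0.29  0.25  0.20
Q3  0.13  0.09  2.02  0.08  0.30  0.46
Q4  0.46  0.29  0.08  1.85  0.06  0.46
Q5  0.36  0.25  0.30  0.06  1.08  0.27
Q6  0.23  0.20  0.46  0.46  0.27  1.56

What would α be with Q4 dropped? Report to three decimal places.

α = 0.527

Remaining items: Q1, Q2, Q3, Q5, Q6 (k = 5).
sum of item variances = 1.28 + 0.81 + 2.02 + 1.08 + 1.56 = 6.75
σ²_total = 6.75 + 2 × 2.46 = 11.67
α (item deleted) = (5/4)·(1 − 6.75/11.67) = 0.527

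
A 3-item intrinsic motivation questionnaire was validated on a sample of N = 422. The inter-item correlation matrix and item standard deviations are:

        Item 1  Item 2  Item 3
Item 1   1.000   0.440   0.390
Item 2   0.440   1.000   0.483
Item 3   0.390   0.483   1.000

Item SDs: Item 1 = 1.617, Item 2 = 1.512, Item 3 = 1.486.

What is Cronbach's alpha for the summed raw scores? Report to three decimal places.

Σσ²ᵢ = 1.617² + 1.512² + 1.486² = 7.1090
Covariances σ_ij = r_ij · s_i · s_j:
  σ(Item 1,Item 2) = 0.440 × 1.617 × 1.512 = 1.0758
  σ(Item 1,Item 3) = 0.390 × 1.617 × 1.486 = 0.9371
  σ(Item 2,Item 3) = 0.483 × 1.512 × 1.486 = 1.0852
σ²_T = Σσ²ᵢ + 2·Σσ_ij = 7.1090 + 2 × 3.0981 = 13.3052
α = (3/2)·(1 − 7.1090/13.3052) = 0.699

Cronbach's alpha = 0.699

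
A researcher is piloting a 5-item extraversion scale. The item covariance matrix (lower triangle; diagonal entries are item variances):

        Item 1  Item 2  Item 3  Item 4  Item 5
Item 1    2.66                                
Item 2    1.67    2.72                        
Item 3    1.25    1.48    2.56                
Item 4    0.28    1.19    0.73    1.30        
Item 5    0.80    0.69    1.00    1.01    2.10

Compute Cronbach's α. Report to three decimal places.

sum of item variances = 2.66 + 2.72 + 2.56 + 1.30 + 2.10 = 11.34
Σ_{i<j} σ_ij = 10.10
Var(T) = 11.34 + 2 × 10.10 = 31.54
α = (k/(k−1))·(1 − sum of item variances/Var(T)) = (5/4)·(1 − 11.34/31.54) = 0.801

α = 0.801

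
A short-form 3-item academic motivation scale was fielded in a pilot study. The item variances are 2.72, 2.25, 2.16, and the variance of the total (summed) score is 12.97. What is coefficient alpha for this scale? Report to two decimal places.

ΣVar(i) = 2.72 + 2.25 + 2.16 = 7.13
α = (k/(k−1))·(1 − ΣVar(i)/σ²_total) = (3/2)·(1 − 7.13/12.97) = 0.68

coefficient alpha = 0.68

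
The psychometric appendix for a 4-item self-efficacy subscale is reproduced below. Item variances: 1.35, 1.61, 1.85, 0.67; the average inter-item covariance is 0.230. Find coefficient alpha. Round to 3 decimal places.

coefficient alpha = 0.447

ΣVar(i) = 1.35 + 1.61 + 1.85 + 0.67 = 5.48
Sum of the 6 distinct covariances = 6 × 0.230 = 1.380
σ²_T = ΣVar(i) + 2·Σcov = 5.48 + 2 × 1.380 = 8.240
α = (4/3)·(1 − 5.48/8.240) = 0.447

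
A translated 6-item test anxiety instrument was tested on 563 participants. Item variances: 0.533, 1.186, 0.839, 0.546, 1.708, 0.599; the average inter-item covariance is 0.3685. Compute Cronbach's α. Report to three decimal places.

Σσ²ᵢ = 0.533 + 1.186 + 0.839 + 0.546 + 1.708 + 0.599 = 5.411
Sum of the 15 distinct covariances = 15 × 0.3685 = 5.5275
σ²_T = Σσ²ᵢ + 2·Σcov = 5.411 + 2 × 5.5275 = 16.4660
α = (6/5)·(1 − 5.411/16.4660) = 0.806

Cronbach's α = 0.806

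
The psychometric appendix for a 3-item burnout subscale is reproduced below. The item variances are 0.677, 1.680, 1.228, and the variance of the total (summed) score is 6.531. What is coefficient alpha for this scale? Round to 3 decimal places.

Σσᵢ² = 0.677 + 1.680 + 1.228 = 3.585
α = (k/(k−1))·(1 − Σσᵢ²/σ²_T) = (3/2)·(1 − 3.585/6.531) = 0.677

α = 0.677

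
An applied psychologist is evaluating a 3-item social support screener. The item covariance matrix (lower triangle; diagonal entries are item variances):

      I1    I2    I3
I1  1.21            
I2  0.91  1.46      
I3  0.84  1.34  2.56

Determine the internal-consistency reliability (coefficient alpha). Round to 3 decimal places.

Σσᵢ² = 1.21 + 1.46 + 2.56 = 5.23
Σ_{i<j} σ_ij = 3.09
σ²_T = 5.23 + 2 × 3.09 = 11.41
α = (k/(k−1))·(1 − Σσᵢ²/σ²_T) = (3/2)·(1 − 5.23/11.41) = 0.812

coefficient alpha = 0.812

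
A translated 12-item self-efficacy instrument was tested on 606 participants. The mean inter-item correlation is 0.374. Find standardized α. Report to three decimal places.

Standardized α = k·r̄ / (1 + (k−1)·r̄) = 12 × 0.374 / (1 + 11 × 0.374)
  = 4.4880 / 5.1140 = 0.878

standardized α = 0.878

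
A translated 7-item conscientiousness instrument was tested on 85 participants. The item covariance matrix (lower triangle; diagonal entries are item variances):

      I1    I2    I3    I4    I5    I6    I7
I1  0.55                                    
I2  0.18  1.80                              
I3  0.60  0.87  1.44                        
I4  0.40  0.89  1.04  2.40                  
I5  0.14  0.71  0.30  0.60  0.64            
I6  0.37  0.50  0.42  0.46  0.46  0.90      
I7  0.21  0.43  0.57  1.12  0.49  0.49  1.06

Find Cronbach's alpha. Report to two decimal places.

ΣVar(i) = 0.55 + 1.80 + 1.44 + 2.40 + 0.64 + 0.90 + 1.06 = 8.79
Σ_{i<j} σ_ij = 11.25
σ²_T = 8.79 + 2 × 11.25 = 31.29
α = (k/(k−1))·(1 − ΣVar(i)/σ²_T) = (7/6)·(1 − 8.79/31.29) = 0.84

Cronbach's alpha = 0.84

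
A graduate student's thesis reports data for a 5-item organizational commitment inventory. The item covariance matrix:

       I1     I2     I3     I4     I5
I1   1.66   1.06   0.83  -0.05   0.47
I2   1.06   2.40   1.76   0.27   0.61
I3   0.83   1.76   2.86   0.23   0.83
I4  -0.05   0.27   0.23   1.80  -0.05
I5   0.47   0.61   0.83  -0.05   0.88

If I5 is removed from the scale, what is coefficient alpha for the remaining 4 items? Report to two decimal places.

Remaining items: I1, I2, I3, I4 (k = 4).
ΣVar(i) = 1.66 + 2.40 + 2.86 + 1.80 = 8.72
total variance = 8.72 + 2 × 4.10 = 16.92
α (item deleted) = (4/3)·(1 − 8.72/16.92) = 0.65

coefficient alpha = 0.65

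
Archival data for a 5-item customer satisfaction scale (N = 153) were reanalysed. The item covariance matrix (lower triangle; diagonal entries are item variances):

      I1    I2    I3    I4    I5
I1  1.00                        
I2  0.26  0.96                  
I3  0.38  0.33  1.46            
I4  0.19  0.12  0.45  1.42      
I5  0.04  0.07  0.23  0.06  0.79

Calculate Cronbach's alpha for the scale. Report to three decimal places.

Cronbach's alpha = 0.538

Σσ²ᵢ = 1.00 + 0.96 + 1.46 + 1.42 + 0.79 = 5.63
Sum of the distinct covariances = 2.13
total variance = 5.63 + 2 × 2.13 = 9.89
α = (k/(k−1))·(1 − Σσ²ᵢ/total variance) = (5/4)·(1 − 5.63/9.89) = 0.538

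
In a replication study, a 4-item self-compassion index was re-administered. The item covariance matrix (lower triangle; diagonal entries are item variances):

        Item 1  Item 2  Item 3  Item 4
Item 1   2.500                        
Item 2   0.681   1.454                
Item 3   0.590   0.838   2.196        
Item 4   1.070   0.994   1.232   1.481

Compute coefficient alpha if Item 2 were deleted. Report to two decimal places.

Remaining items: Item 1, Item 3, Item 4 (k = 3).
ΣVar(i) = 2.500 + 2.196 + 1.481 = 6.177
total variance = 6.177 + 2 × 2.892 = 11.961
α (item deleted) = (3/2)·(1 − 6.177/11.961) = 0.73

α = 0.73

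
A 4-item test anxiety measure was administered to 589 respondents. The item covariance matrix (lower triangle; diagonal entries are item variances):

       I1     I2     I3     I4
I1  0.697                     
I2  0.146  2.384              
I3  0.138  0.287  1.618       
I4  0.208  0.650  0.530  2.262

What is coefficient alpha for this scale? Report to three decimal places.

Σσ²ᵢ = 0.697 + 2.384 + 1.618 + 2.262 = 6.961
Sum of off-diagonal covariances = 1.959
σ²_T = 6.961 + 2 × 1.959 = 10.879
α = (k/(k−1))·(1 − Σσ²ᵢ/σ²_T) = (4/3)·(1 − 6.961/10.879) = 0.480

α = 0.480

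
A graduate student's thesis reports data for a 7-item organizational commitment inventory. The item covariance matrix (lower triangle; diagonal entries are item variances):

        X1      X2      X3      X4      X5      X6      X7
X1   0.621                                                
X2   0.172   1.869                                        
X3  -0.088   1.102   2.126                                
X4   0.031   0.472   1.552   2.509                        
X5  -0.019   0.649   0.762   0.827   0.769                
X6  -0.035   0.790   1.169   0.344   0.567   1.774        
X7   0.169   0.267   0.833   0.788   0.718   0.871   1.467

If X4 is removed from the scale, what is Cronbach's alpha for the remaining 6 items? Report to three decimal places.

Remaining items: X1, X2, X3, X5, X6, X7 (k = 6).
Σσ²ᵢ = 0.621 + 1.869 + 2.126 + 0.769 + 1.774 + 1.467 = 8.626
Var(T) = 8.626 + 2 × 7.927 = 24.480
α (item deleted) = (6/5)·(1 − 8.626/24.480) = 0.777

α = 0.777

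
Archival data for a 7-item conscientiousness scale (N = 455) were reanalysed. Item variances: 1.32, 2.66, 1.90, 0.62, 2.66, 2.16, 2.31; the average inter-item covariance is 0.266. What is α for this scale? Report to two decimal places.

Σσ²ᵢ = 1.32 + 2.66 + 1.90 + 0.62 + 2.66 + 2.16 + 2.31 = 13.63
Sum of the 21 distinct covariances = 21 × 0.266 = 5.586
σ²_T = Σσ²ᵢ + 2·Σcov = 13.63 + 2 × 5.586 = 24.802
α = (7/6)·(1 − 13.63/24.802) = 0.53

α = 0.53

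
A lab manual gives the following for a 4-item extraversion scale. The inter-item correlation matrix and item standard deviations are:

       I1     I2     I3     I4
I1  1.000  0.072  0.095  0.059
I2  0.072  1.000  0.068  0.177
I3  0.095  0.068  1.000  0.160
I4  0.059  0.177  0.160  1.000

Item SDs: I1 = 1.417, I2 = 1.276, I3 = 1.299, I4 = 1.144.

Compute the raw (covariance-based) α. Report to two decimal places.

Σσ²ᵢ = 1.417² + 1.276² + 1.299² + 1.144² = 6.6322
Covariances σ_ij = r_ij · s_i · s_j:
  σ(I1,I2) = 0.072 × 1.417 × 1.276 = 0.1302
  σ(I1,I3) = 0.095 × 1.417 × 1.299 = 0.1749
  σ(I1,I4) = 0.059 × 1.417 × 1.144 = 0.0956
  σ(I2,I3) = 0.068 × 1.276 × 1.299 = 0.1127
  σ(I2,I4) = 0.177 × 1.276 × 1.144 = 0.2584
  σ(I3,I4) = 0.160 × 1.299 × 1.144 = 0.2378
σ²_T = Σσ²ᵢ + 2·Σσ_ij = 6.6322 + 2 × 1.0096 = 8.6514
α = (4/3)·(1 − 6.6322/8.6514) = 0.31

α = 0.31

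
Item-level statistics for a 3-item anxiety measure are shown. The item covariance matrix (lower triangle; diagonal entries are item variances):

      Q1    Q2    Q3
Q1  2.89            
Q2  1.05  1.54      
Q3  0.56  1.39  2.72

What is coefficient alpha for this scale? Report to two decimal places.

α = 0.68

ΣVar(i) = 2.89 + 1.54 + 2.72 = 7.15
Σ_{i<j} σ_ij = 3.00
σ²_T = 7.15 + 2 × 3.00 = 13.15
α = (k/(k−1))·(1 − ΣVar(i)/σ²_T) = (3/2)·(1 − 7.15/13.15) = 0.68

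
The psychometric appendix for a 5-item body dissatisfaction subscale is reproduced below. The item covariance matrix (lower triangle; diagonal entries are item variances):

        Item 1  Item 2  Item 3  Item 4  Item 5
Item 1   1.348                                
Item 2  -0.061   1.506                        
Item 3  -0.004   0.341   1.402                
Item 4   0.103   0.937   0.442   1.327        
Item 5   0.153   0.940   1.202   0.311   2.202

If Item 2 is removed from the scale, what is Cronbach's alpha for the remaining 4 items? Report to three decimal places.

Cronbach's alpha = 0.550

Remaining items: Item 1, Item 3, Item 4, Item 5 (k = 4).
sum of item variances = 1.348 + 1.402 + 1.327 + 2.202 = 6.279
σ²_total = 6.279 + 2 × 2.207 = 10.693
α (item deleted) = (4/3)·(1 − 6.279/10.693) = 0.550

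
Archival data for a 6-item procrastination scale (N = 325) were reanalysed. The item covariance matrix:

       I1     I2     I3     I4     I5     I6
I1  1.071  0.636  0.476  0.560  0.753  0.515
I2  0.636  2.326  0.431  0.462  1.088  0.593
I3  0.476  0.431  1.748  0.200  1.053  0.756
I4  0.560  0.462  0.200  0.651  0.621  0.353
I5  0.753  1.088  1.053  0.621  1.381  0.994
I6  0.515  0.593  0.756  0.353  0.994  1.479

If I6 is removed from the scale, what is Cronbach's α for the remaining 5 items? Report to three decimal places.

Cronbach's α = 0.795

Remaining items: I1, I2, I3, I4, I5 (k = 5).
Σσᵢ² = 1.071 + 2.326 + 1.748 + 0.651 + 1.381 = 7.177
Var(T) = 7.177 + 2 × 6.280 = 19.737
α (item deleted) = (5/4)·(1 − 7.177/19.737) = 0.795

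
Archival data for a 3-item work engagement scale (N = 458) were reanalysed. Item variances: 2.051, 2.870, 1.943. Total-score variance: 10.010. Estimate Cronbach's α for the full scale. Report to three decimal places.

α = 0.471

Σσ²ᵢ = 2.051 + 2.870 + 1.943 = 6.864
α = (k/(k−1))·(1 − Σσ²ᵢ/total variance) = (3/2)·(1 − 6.864/10.010) = 0.471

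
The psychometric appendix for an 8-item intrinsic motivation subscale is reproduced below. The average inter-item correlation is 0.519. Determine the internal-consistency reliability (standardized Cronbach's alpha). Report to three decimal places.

α = 0.896

Standardized α = k·r̄ / (1 + (k−1)·r̄) = 8 × 0.519 / (1 + 7 × 0.519)
  = 4.1520 / 4.6330 = 0.896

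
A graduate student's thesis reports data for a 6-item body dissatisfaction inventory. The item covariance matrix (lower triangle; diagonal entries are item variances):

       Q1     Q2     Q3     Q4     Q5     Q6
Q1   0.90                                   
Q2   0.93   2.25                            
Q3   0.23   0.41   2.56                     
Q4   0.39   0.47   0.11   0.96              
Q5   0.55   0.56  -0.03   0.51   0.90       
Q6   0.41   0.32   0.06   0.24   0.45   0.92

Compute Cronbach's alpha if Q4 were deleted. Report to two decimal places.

Remaining items: Q1, Q2, Q3, Q5, Q6 (k = 5).
Σσ²ᵢ = 0.90 + 2.25 + 2.56 + 0.90 + 0.92 = 7.53
Var(T) = 7.53 + 2 × 3.89 = 15.31
α (item deleted) = (5/4)·(1 − 7.53/15.31) = 0.64

α = 0.64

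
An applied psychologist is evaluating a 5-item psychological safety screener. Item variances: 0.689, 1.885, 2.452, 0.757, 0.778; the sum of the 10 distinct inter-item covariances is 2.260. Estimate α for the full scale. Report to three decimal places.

ΣVar(i) = 0.689 + 1.885 + 2.452 + 0.757 + 0.778 = 6.561
Sum of distinct covariances = 2.260
σ²_total = ΣVar(i) + 2·Σcov = 6.561 + 2 × 2.260 = 11.081
α = (5/4)·(1 − 6.561/11.081) = 0.510

α = 0.510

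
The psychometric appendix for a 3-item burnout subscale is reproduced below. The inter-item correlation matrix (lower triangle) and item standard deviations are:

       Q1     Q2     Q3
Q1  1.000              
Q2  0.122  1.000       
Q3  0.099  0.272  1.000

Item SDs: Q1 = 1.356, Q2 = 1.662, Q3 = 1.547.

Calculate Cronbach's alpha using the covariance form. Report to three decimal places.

Σσ²ᵢ = 1.356² + 1.662² + 1.547² = 6.9942
Covariances σ_ij = r_ij · s_i · s_j:
  σ(Q1,Q2) = 0.122 × 1.356 × 1.662 = 0.2749
  σ(Q1,Q3) = 0.099 × 1.356 × 1.547 = 0.2077
  σ(Q2,Q3) = 0.272 × 1.662 × 1.547 = 0.6993
σ²_T = Σσ²ᵢ + 2·Σσ_ij = 6.9942 + 2 × 1.1819 = 9.3580
α = (3/2)·(1 − 6.9942/9.3580) = 0.379

Cronbach's alpha = 0.379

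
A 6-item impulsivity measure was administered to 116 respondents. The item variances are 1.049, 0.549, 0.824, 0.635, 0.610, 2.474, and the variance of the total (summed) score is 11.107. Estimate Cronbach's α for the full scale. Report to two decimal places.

Σσᵢ² = 1.049 + 0.549 + 0.824 + 0.635 + 0.610 + 2.474 = 6.141
α = (k/(k−1))·(1 − Σσᵢ²/total variance) = (6/5)·(1 − 6.141/11.107) = 0.54

Cronbach's α = 0.54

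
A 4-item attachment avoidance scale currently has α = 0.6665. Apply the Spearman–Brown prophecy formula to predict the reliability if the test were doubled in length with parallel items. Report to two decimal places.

Length factor m = 2
α' = m·α / (1 + (m−1)·α)
   = 2 × 0.6665 / (1 + (2 − 1) × 0.6665)
   = 1.3330 / 1.6665 = 0.80

predicted reliability = 0.80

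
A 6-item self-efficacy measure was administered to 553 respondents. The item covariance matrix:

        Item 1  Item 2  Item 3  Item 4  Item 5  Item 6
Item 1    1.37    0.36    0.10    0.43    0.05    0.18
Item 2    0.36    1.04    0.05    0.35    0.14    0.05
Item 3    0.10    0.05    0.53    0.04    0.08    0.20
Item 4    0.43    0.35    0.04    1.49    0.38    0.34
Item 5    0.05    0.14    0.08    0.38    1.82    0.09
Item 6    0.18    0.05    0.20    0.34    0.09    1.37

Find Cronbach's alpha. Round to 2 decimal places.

Σσᵢ² = 1.37 + 1.04 + 0.53 + 1.49 + 1.82 + 1.37 = 7.62
Σ_{i<j} σ_ij = 2.84
σ²_total = 7.62 + 2 × 2.84 = 13.30
α = (k/(k−1))·(1 − Σσᵢ²/σ²_total) = (6/5)·(1 − 7.62/13.30) = 0.51

Cronbach's alpha = 0.51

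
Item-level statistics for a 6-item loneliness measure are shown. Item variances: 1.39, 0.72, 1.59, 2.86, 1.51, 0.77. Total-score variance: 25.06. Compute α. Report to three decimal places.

Σσᵢ² = 1.39 + 0.72 + 1.59 + 2.86 + 1.51 + 0.77 = 8.84
α = (k/(k−1))·(1 − Σσᵢ²/Var(T)) = (6/5)·(1 − 8.84/25.06) = 0.777

α = 0.777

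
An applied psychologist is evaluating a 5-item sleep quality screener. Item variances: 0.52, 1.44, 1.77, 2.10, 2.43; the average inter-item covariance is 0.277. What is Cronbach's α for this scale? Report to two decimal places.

Σσᵢ² = 0.52 + 1.44 + 1.77 + 2.10 + 2.43 = 8.26
Sum of the 10 distinct covariances = 10 × 0.277 = 2.770
σ²_T = Σσᵢ² + 2·Σcov = 8.26 + 2 × 2.770 = 13.800
α = (5/4)·(1 − 8.26/13.800) = 0.50

Cronbach's α = 0.50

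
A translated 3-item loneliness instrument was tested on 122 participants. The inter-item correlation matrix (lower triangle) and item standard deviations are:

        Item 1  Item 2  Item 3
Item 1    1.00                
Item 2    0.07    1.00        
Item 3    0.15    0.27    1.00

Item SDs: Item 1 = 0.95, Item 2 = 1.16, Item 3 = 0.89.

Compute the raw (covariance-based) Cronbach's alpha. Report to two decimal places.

α = 0.36

Σσ²ᵢ = 0.95² + 1.16² + 0.89² = 3.0402
Covariances σ_ij = r_ij · s_i · s_j:
  σ(Item 1,Item 2) = 0.07 × 0.95 × 1.16 = 0.0771
  σ(Item 1,Item 3) = 0.15 × 0.95 × 0.89 = 0.1268
  σ(Item 2,Item 3) = 0.27 × 1.16 × 0.89 = 0.2787
σ²_T = Σσ²ᵢ + 2·Σσ_ij = 3.0402 + 2 × 0.4826 = 4.0054
α = (3/2)·(1 − 3.0402/4.0054) = 0.36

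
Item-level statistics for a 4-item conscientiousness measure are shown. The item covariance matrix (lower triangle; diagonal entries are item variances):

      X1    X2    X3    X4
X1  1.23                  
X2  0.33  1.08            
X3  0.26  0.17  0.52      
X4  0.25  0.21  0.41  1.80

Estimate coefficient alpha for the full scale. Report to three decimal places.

coefficient alpha = 0.551

Σσᵢ² = 1.23 + 1.08 + 0.52 + 1.80 = 4.63
Sum of off-diagonal covariances = 1.63
total variance = 4.63 + 2 × 1.63 = 7.89
α = (k/(k−1))·(1 − Σσᵢ²/total variance) = (4/3)·(1 − 4.63/7.89) = 0.551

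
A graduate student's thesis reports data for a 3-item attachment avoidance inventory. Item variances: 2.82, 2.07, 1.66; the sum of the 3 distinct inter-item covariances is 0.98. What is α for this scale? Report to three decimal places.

sum of item variances = 2.82 + 2.07 + 1.66 = 6.55
Sum of distinct covariances = 0.98
σ²_T = sum of item variances + 2·Σcov = 6.55 + 2 × 0.98 = 8.51
α = (3/2)·(1 − 6.55/8.51) = 0.345

α = 0.345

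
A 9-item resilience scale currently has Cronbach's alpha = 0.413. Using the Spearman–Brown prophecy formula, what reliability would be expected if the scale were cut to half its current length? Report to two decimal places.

predicted reliability = 0.26

Length factor m = 1/2
α' = m·α / (1 − (1−m)·α)
   = 1/2 × 0.413 / (1 − (1 − 1/2) × 0.413)
   = 0.2065 / 0.7935 = 0.26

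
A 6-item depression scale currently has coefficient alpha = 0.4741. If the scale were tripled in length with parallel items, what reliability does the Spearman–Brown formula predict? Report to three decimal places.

Length factor m = 3
α' = m·α / (1 + (m−1)·α)
   = 3 × 0.4741 / (1 + (3 − 1) × 0.4741)
   = 1.4223 / 1.9482 = 0.730

predicted reliability = 0.730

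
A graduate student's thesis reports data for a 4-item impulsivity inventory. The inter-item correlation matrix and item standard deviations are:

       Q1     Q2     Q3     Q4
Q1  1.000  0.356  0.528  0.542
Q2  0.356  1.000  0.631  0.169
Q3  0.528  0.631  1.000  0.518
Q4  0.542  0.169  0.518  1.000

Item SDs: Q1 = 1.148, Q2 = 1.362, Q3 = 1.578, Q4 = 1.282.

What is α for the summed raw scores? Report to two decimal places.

Σσ²ᵢ = 1.148² + 1.362² + 1.578² + 1.282² = 7.3066
Covariances σ_ij = r_ij · s_i · s_j:
  σ(Q1,Q2) = 0.356 × 1.148 × 1.362 = 0.5566
  σ(Q1,Q3) = 0.528 × 1.148 × 1.578 = 0.9565
  σ(Q1,Q4) = 0.542 × 1.148 × 1.282 = 0.7977
  σ(Q2,Q3) = 0.631 × 1.362 × 1.578 = 1.3562
  σ(Q2,Q4) = 0.169 × 1.362 × 1.282 = 0.2951
  σ(Q3,Q4) = 0.518 × 1.578 × 1.282 = 1.0479
σ²_T = Σσ²ᵢ + 2·Σσ_ij = 7.3066 + 2 × 5.0100 = 17.3266
α = (4/3)·(1 − 7.3066/17.3266) = 0.77

α = 0.77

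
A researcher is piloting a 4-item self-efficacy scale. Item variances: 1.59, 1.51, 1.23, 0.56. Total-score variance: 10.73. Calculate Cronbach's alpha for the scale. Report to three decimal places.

Σσᵢ² = 1.59 + 1.51 + 1.23 + 0.56 = 4.89
α = (k/(k−1))·(1 − Σσᵢ²/Var(T)) = (4/3)·(1 − 4.89/10.73) = 0.726

α = 0.726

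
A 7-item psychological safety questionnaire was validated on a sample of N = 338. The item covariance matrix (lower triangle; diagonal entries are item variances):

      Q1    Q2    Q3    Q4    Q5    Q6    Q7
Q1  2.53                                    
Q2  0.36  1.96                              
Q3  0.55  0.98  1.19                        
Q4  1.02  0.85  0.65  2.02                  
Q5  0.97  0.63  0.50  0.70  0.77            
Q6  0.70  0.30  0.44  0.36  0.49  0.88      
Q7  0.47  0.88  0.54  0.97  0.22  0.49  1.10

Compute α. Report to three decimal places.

Σσ²ᵢ = 2.53 + 1.96 + 1.19 + 2.02 + 0.77 + 0.88 + 1.10 = 10.45
Sum of off-diagonal covariances = 13.07
σ²_total = 10.45 + 2 × 13.07 = 36.59
α = (k/(k−1))·(1 − Σσ²ᵢ/σ²_total) = (7/6)·(1 − 10.45/36.59) = 0.833

α = 0.833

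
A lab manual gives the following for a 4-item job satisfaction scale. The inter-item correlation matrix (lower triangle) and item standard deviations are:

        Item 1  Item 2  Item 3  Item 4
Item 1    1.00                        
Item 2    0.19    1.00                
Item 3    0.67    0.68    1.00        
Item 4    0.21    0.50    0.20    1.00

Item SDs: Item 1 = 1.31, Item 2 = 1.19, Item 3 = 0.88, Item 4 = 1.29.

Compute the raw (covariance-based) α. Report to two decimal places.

Σσ²ᵢ = 1.31² + 1.19² + 0.88² + 1.29² = 5.5707
Covariances σ_ij = r_ij · s_i · s_j:
  σ(Item 1,Item 2) = 0.19 × 1.31 × 1.19 = 0.2962
  σ(Item 1,Item 3) = 0.67 × 1.31 × 0.88 = 0.7724
  σ(Item 1,Item 4) = 0.21 × 1.31 × 1.29 = 0.3549
  σ(Item 2,Item 3) = 0.68 × 1.19 × 0.88 = 0.7121
  σ(Item 2,Item 4) = 0.50 × 1.19 × 1.29 = 0.7675
  σ(Item 3,Item 4) = 0.20 × 0.88 × 1.29 = 0.2270
σ²_T = Σσ²ᵢ + 2·Σσ_ij = 5.5707 + 2 × 3.1301 = 11.8309
α = (4/3)·(1 − 5.5707/11.8309) = 0.71

α = 0.71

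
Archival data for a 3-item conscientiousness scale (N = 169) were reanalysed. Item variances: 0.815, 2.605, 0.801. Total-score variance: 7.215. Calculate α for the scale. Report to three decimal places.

Σσᵢ² = 0.815 + 2.605 + 0.801 = 4.221
α = (k/(k−1))·(1 − Σσᵢ²/σ²_total) = (3/2)·(1 − 4.221/7.215) = 0.622

α = 0.622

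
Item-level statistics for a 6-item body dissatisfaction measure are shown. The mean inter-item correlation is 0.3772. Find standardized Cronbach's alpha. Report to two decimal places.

Standardized α = k·r̄ / (1 + (k−1)·r̄) = 6 × 0.3772 / (1 + 5 × 0.3772)
  = 2.2632 / 2.8860 = 0.78

α = 0.78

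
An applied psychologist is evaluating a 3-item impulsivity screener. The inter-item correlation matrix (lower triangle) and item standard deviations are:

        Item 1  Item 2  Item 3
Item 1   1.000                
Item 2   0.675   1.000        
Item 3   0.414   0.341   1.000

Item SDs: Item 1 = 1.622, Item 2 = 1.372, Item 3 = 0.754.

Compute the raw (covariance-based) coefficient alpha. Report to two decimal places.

α = 0.72

Σσ²ᵢ = 1.622² + 1.372² + 0.754² = 5.0818
Covariances σ_ij = r_ij · s_i · s_j:
  σ(Item 1,Item 2) = 0.675 × 1.622 × 1.372 = 1.5021
  σ(Item 1,Item 3) = 0.414 × 1.622 × 0.754 = 0.5063
  σ(Item 2,Item 3) = 0.341 × 1.372 × 0.754 = 0.3528
σ²_T = Σσ²ᵢ + 2·Σσ_ij = 5.0818 + 2 × 2.3612 = 9.8042
α = (3/2)·(1 − 5.0818/9.8042) = 0.72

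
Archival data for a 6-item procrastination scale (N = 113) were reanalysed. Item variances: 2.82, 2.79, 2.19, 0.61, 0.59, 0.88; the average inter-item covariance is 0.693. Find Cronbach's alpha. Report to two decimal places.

ΣVar(i) = 2.82 + 2.79 + 2.19 + 0.61 + 0.59 + 0.88 = 9.88
Sum of the 15 distinct covariances = 15 × 0.693 = 10.395
σ²_T = ΣVar(i) + 2·Σcov = 9.88 + 2 × 10.395 = 30.670
α = (6/5)·(1 − 9.88/30.670) = 0.81

α = 0.81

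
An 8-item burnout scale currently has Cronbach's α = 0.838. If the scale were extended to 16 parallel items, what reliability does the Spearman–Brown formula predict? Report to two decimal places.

Length factor m = 16/8 = 2.0000
α' = m·α / (1 + (m−1)·α)
   = 16/8 × 0.838 / (1 + (16/8 − 1) × 0.838)
   = 1.6760 / 1.8380 = 0.91

predicted reliability = 0.91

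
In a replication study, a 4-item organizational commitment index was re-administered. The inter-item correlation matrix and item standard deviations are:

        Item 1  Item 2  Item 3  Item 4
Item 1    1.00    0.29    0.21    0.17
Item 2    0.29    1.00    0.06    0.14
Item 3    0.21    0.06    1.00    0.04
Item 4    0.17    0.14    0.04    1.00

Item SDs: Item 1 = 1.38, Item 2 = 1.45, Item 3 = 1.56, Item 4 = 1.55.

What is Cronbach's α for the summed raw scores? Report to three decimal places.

Cronbach's α = 0.407

Σσ²ᵢ = 1.38² + 1.45² + 1.56² + 1.55² = 8.8430
Covariances σ_ij = r_ij · s_i · s_j:
  σ(Item 1,Item 2) = 0.29 × 1.38 × 1.45 = 0.5803
  σ(Item 1,Item 3) = 0.21 × 1.38 × 1.56 = 0.4521
  σ(Item 1,Item 4) = 0.17 × 1.38 × 1.55 = 0.3636
  σ(Item 2,Item 3) = 0.06 × 1.45 × 1.56 = 0.1357
  σ(Item 2,Item 4) = 0.14 × 1.45 × 1.55 = 0.3147
  σ(Item 3,Item 4) = 0.04 × 1.56 × 1.55 = 0.0967
σ²_T = Σσ²ᵢ + 2·Σσ_ij = 8.8430 + 2 × 1.9431 = 12.7292
α = (4/3)·(1 − 8.8430/12.7292) = 0.407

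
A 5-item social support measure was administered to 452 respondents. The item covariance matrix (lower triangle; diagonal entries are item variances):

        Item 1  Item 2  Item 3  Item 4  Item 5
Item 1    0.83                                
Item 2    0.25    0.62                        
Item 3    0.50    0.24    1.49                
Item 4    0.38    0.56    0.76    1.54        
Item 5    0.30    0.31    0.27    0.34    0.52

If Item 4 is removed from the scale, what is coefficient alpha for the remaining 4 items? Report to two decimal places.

coefficient alpha = 0.69

Remaining items: Item 1, Item 2, Item 3, Item 5 (k = 4).
sum of item variances = 0.83 + 0.62 + 1.49 + 0.52 = 3.46
σ²_total = 3.46 + 2 × 1.87 = 7.20
α (item deleted) = (4/3)·(1 − 3.46/7.20) = 0.69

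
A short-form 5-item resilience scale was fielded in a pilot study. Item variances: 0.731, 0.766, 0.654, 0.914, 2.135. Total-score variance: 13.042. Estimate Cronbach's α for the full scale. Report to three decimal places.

Cronbach's α = 0.752

Σσᵢ² = 0.731 + 0.766 + 0.654 + 0.914 + 2.135 = 5.200
α = (k/(k−1))·(1 − Σσᵢ²/σ²_total) = (5/4)·(1 − 5.200/13.042) = 0.752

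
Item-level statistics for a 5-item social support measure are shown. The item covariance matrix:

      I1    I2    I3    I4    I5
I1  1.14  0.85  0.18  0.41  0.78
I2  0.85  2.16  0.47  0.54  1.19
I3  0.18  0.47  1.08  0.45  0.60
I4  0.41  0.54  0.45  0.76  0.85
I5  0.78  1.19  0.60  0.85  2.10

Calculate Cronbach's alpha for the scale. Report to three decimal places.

α = 0.795

Σσ²ᵢ = 1.14 + 2.16 + 1.08 + 0.76 + 2.10 = 7.24
Σ_{i<j} σ_ij = 6.32
σ²_T = 7.24 + 2 × 6.32 = 19.88
α = (k/(k−1))·(1 − Σσ²ᵢ/σ²_T) = (5/4)·(1 − 7.24/19.88) = 0.795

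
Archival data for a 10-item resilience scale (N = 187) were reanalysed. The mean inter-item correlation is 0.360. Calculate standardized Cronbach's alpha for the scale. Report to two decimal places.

Standardized α = k·r̄ / (1 + (k−1)·r̄) = 10 × 0.360 / (1 + 9 × 0.360)
  = 3.6000 / 4.2400 = 0.85

α = 0.85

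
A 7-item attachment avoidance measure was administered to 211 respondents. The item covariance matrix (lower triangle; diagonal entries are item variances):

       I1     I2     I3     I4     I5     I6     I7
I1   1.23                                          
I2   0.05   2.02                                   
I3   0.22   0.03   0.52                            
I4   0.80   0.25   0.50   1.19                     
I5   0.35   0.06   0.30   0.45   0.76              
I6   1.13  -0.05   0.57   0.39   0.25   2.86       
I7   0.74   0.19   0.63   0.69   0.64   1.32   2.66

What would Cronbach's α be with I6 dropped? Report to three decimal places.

Cronbach's α = 0.702

Remaining items: I1, I2, I3, I4, I5, I7 (k = 6).
sum of item variances = 1.23 + 2.02 + 0.52 + 1.19 + 0.76 + 2.66 = 8.38
σ²_T = 8.38 + 2 × 5.90 = 20.18
α (item deleted) = (6/5)·(1 − 8.38/20.18) = 0.702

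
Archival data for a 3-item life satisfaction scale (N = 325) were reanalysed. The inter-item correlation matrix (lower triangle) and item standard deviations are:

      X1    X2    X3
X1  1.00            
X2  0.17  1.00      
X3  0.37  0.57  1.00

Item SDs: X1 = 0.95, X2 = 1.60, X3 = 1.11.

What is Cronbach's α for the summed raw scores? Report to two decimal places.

Σσ²ᵢ = 0.95² + 1.60² + 1.11² = 4.6946
Covariances σ_ij = r_ij · s_i · s_j:
  σ(X1,X2) = 0.17 × 0.95 × 1.60 = 0.2584
  σ(X1,X3) = 0.37 × 0.95 × 1.11 = 0.3902
  σ(X2,X3) = 0.57 × 1.60 × 1.11 = 1.0123
σ²_T = Σσ²ᵢ + 2·Σσ_ij = 4.6946 + 2 × 1.6609 = 8.0164
α = (3/2)·(1 − 4.6946/8.0164) = 0.62

Cronbach's α = 0.62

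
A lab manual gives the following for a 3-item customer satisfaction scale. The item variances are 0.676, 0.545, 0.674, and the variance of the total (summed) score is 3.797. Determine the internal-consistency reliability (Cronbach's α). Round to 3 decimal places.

α = 0.751

Σσᵢ² = 0.676 + 0.545 + 0.674 = 1.895
α = (k/(k−1))·(1 − Σσᵢ²/total variance) = (3/2)·(1 − 1.895/3.797) = 0.751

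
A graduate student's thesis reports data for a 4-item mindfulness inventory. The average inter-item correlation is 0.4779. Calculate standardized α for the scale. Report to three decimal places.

Standardized α = k·r̄ / (1 + (k−1)·r̄) = 4 × 0.4779 / (1 + 3 × 0.4779)
  = 1.9116 / 2.4337 = 0.785

α = 0.785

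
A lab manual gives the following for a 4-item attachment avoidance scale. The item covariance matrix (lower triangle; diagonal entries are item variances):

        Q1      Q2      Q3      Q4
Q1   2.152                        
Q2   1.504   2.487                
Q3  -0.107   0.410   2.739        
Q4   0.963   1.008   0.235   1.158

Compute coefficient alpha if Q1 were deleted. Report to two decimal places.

Remaining items: Q2, Q3, Q4 (k = 3).
ΣVar(i) = 2.487 + 2.739 + 1.158 = 6.384
Var(T) = 6.384 + 2 × 1.653 = 9.690
α (item deleted) = (3/2)·(1 − 6.384/9.690) = 0.51

coefficient alpha = 0.51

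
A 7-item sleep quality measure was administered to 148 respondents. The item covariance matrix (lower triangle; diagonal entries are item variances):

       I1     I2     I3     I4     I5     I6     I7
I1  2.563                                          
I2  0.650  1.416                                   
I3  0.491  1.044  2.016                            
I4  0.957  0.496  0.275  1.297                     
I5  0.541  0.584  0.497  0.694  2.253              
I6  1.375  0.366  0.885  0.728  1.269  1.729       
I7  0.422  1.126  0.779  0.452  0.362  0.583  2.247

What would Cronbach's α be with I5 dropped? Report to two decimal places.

Cronbach's α = 0.78

Remaining items: I1, I2, I3, I4, I6, I7 (k = 6).
sum of item variances = 2.563 + 1.416 + 2.016 + 1.297 + 1.729 + 2.247 = 11.268
σ²_T = 11.268 + 2 × 10.629 = 32.526
α (item deleted) = (6/5)·(1 − 11.268/32.526) = 0.78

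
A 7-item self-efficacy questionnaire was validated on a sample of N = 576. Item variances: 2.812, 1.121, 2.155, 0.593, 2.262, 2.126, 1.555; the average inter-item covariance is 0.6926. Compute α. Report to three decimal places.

α = 0.814

Σσᵢ² = 2.812 + 1.121 + 2.155 + 0.593 + 2.262 + 2.126 + 1.555 = 12.624
Sum of the 21 distinct covariances = 21 × 0.6926 = 14.5446
Var(T) = Σσᵢ² + 2·Σcov = 12.624 + 2 × 14.5446 = 41.7132
α = (7/6)·(1 − 12.624/41.7132) = 0.814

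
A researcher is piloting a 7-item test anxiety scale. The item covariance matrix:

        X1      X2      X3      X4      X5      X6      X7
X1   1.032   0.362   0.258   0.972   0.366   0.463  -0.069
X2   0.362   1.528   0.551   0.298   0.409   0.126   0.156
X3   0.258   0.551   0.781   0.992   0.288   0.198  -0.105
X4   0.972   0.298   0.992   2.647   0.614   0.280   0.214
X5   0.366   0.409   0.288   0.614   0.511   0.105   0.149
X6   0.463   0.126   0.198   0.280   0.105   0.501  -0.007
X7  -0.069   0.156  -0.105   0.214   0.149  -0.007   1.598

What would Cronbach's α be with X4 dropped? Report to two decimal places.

Remaining items: X1, X2, X3, X5, X6, X7 (k = 6).
Σσᵢ² = 1.032 + 1.528 + 0.781 + 0.511 + 0.501 + 1.598 = 5.951
σ²_T = 5.951 + 2 × 3.250 = 12.451
α (item deleted) = (6/5)·(1 − 5.951/12.451) = 0.63

Cronbach's α = 0.63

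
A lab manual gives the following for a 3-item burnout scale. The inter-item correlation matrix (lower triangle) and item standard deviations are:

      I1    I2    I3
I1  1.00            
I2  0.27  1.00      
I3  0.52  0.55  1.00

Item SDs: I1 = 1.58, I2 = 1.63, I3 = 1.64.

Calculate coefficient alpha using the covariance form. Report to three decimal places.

α = 0.709

Σσ²ᵢ = 1.58² + 1.63² + 1.64² = 7.8429
Covariances σ_ij = r_ij · s_i · s_j:
  σ(I1,I2) = 0.27 × 1.58 × 1.63 = 0.6954
  σ(I1,I3) = 0.52 × 1.58 × 1.64 = 1.3474
  σ(I2,I3) = 0.55 × 1.63 × 1.64 = 1.4703
σ²_T = Σσ²ᵢ + 2·Σσ_ij = 7.8429 + 2 × 3.5131 = 14.8691
α = (3/2)·(1 − 7.8429/14.8691) = 0.709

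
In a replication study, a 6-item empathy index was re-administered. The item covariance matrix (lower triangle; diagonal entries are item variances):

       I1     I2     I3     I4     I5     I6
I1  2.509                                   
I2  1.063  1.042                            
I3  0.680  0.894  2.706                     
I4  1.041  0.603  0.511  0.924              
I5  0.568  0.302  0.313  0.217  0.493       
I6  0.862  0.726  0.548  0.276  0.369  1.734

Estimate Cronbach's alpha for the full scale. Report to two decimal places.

Σσ²ᵢ = 2.509 + 1.042 + 2.706 + 0.924 + 0.493 + 1.734 = 9.408
Σ_{i<j} σ_ij = 8.973
σ²_total = 9.408 + 2 × 8.973 = 27.354
α = (k/(k−1))·(1 − Σσ²ᵢ/σ²_total) = (6/5)·(1 − 9.408/27.354) = 0.79

α = 0.79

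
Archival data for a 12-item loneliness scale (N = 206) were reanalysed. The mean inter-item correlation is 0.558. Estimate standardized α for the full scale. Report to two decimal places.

α = 0.94

Standardized α = k·r̄ / (1 + (k−1)·r̄) = 12 × 0.558 / (1 + 11 × 0.558)
  = 6.6960 / 7.1380 = 0.94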